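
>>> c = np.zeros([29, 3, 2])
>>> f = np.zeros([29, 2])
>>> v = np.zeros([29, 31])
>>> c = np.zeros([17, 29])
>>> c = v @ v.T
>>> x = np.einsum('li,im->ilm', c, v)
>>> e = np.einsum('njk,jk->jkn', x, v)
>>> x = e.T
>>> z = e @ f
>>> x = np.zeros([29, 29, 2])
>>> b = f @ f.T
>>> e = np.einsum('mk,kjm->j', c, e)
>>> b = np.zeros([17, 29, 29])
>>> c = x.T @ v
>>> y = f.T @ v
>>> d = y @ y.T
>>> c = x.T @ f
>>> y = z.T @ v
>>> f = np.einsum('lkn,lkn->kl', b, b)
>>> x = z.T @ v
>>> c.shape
(2, 29, 2)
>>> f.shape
(29, 17)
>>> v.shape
(29, 31)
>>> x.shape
(2, 31, 31)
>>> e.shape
(31,)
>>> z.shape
(29, 31, 2)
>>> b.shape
(17, 29, 29)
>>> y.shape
(2, 31, 31)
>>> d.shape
(2, 2)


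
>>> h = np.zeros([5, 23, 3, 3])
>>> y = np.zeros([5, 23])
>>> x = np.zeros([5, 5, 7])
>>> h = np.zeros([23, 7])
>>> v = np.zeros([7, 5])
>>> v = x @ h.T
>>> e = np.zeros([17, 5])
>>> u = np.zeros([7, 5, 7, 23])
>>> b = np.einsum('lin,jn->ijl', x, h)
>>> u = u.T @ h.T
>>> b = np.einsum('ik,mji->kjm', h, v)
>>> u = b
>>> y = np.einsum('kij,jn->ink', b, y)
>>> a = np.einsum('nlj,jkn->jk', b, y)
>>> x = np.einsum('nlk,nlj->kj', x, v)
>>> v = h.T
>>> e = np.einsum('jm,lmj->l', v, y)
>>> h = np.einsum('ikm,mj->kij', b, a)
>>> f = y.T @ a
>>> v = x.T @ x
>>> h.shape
(5, 7, 23)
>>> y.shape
(5, 23, 7)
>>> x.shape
(7, 23)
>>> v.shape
(23, 23)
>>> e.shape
(5,)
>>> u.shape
(7, 5, 5)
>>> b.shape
(7, 5, 5)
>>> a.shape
(5, 23)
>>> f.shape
(7, 23, 23)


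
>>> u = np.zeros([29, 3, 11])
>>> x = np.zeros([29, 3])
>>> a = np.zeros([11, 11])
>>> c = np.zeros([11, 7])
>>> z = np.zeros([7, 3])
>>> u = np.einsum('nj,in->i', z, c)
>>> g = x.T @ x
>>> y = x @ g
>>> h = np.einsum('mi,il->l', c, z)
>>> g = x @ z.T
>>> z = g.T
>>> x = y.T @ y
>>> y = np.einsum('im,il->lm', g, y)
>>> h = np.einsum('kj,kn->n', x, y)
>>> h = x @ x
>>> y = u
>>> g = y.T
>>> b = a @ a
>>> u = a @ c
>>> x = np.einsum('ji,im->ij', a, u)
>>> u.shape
(11, 7)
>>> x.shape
(11, 11)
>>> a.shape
(11, 11)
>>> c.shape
(11, 7)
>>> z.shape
(7, 29)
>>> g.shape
(11,)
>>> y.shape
(11,)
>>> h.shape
(3, 3)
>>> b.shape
(11, 11)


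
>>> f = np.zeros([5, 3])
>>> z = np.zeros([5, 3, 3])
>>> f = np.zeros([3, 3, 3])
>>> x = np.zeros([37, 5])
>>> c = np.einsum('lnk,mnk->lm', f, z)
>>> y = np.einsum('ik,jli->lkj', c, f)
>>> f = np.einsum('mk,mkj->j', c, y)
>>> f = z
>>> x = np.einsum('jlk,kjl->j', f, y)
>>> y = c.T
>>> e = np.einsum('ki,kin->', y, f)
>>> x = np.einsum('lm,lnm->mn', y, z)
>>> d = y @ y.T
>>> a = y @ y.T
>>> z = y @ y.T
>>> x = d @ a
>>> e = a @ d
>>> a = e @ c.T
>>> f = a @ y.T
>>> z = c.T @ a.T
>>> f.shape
(5, 5)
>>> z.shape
(5, 5)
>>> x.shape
(5, 5)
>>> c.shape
(3, 5)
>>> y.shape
(5, 3)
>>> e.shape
(5, 5)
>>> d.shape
(5, 5)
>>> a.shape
(5, 3)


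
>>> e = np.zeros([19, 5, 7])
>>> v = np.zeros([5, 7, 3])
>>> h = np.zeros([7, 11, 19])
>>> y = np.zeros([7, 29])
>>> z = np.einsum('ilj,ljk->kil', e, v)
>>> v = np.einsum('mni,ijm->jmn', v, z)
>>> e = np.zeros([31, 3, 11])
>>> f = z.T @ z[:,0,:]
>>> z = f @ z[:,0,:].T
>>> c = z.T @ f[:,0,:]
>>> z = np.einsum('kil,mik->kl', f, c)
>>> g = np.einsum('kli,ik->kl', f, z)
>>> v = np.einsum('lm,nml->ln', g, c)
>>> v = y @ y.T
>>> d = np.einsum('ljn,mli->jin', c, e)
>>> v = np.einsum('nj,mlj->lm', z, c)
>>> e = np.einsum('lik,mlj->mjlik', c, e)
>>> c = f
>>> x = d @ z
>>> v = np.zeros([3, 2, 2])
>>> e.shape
(31, 11, 3, 19, 5)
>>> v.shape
(3, 2, 2)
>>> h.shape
(7, 11, 19)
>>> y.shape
(7, 29)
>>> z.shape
(5, 5)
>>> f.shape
(5, 19, 5)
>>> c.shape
(5, 19, 5)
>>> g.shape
(5, 19)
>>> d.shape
(19, 11, 5)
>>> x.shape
(19, 11, 5)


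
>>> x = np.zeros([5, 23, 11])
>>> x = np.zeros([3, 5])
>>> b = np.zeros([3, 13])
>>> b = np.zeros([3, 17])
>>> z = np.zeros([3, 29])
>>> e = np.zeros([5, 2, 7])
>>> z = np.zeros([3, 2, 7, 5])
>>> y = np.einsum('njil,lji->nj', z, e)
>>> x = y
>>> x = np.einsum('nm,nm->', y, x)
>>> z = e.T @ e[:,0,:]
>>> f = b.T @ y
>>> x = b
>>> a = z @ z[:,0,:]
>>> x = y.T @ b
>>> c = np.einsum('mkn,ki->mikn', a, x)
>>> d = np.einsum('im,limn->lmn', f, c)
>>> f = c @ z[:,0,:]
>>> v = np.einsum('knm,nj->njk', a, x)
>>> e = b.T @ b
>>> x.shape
(2, 17)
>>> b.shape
(3, 17)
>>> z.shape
(7, 2, 7)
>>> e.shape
(17, 17)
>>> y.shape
(3, 2)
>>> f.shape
(7, 17, 2, 7)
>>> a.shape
(7, 2, 7)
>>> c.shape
(7, 17, 2, 7)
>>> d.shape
(7, 2, 7)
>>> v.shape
(2, 17, 7)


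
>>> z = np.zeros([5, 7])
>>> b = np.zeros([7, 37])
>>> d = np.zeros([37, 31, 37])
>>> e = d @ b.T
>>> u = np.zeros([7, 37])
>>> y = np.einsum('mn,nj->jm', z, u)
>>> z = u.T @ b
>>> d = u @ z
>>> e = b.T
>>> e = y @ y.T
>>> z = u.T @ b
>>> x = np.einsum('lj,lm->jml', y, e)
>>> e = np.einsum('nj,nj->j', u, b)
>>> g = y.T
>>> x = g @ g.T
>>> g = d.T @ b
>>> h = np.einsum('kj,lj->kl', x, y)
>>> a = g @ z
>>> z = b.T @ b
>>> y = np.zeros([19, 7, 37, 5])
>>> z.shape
(37, 37)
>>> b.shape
(7, 37)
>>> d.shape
(7, 37)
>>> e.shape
(37,)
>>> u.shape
(7, 37)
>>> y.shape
(19, 7, 37, 5)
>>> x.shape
(5, 5)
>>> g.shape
(37, 37)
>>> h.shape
(5, 37)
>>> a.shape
(37, 37)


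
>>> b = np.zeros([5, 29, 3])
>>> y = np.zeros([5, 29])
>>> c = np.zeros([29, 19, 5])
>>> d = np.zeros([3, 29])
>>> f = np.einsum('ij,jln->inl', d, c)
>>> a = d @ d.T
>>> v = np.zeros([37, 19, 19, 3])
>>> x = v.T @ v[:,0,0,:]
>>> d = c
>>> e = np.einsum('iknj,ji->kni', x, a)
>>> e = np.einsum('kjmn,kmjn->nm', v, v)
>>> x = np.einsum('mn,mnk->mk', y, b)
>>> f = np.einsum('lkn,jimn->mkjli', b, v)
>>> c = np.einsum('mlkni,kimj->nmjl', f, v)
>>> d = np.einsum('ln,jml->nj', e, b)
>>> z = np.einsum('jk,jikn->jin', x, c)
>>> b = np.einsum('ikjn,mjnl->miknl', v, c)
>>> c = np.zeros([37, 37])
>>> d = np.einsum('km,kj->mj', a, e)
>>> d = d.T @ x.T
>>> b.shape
(5, 37, 19, 3, 29)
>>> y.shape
(5, 29)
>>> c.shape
(37, 37)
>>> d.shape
(19, 5)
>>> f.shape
(19, 29, 37, 5, 19)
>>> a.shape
(3, 3)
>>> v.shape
(37, 19, 19, 3)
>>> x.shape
(5, 3)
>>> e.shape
(3, 19)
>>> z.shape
(5, 19, 29)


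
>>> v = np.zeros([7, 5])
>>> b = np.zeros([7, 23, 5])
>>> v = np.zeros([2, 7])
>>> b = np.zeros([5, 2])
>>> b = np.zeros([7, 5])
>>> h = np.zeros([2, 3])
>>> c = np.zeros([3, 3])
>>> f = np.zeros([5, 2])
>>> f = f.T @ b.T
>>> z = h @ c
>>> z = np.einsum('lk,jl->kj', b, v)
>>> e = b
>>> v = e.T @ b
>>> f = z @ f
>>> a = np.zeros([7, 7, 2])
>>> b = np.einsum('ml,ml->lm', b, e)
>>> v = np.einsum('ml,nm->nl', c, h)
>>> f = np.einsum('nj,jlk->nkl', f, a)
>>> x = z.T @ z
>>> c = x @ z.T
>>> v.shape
(2, 3)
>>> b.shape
(5, 7)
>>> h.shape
(2, 3)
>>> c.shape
(2, 5)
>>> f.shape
(5, 2, 7)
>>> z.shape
(5, 2)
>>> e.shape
(7, 5)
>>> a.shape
(7, 7, 2)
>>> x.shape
(2, 2)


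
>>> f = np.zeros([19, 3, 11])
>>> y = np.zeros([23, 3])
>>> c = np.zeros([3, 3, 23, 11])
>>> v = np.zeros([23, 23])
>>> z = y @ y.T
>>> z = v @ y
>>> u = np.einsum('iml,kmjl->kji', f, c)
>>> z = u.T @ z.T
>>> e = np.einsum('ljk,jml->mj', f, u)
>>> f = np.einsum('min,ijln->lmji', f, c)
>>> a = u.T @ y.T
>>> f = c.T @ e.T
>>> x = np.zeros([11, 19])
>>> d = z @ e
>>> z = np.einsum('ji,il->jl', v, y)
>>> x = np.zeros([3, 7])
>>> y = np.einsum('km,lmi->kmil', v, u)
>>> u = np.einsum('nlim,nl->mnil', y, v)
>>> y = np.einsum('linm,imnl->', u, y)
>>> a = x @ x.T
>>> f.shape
(11, 23, 3, 23)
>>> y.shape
()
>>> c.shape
(3, 3, 23, 11)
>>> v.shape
(23, 23)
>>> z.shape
(23, 3)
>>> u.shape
(3, 23, 19, 23)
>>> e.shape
(23, 3)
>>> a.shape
(3, 3)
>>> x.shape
(3, 7)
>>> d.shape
(19, 23, 3)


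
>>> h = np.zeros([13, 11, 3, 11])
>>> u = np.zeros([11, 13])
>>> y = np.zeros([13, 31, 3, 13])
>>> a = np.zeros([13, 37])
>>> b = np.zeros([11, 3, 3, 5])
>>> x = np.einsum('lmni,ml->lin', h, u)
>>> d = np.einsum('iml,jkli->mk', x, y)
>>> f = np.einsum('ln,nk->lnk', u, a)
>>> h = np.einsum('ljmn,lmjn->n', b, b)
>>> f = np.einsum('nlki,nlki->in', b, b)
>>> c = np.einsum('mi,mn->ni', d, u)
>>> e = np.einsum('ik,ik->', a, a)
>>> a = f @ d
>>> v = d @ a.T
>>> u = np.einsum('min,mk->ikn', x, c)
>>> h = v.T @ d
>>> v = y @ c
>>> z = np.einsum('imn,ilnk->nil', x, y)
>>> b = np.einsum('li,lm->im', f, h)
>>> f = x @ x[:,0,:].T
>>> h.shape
(5, 31)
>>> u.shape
(11, 31, 3)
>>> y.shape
(13, 31, 3, 13)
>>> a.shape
(5, 31)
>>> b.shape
(11, 31)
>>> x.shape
(13, 11, 3)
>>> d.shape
(11, 31)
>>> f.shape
(13, 11, 13)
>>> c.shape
(13, 31)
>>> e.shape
()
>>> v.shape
(13, 31, 3, 31)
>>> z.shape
(3, 13, 31)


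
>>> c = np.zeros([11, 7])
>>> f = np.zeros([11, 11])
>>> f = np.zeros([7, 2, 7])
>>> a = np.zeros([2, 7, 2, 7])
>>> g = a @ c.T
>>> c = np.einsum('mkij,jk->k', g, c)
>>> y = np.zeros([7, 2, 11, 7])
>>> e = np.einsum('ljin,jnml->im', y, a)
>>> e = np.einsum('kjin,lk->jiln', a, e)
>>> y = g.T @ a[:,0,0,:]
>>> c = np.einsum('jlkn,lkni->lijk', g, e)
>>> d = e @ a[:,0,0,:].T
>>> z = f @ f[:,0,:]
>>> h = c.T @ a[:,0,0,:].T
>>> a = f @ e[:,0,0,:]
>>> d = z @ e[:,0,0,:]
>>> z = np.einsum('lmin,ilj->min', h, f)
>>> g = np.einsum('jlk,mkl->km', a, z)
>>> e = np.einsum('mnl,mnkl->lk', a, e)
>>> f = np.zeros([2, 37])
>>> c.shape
(7, 7, 2, 2)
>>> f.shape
(2, 37)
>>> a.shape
(7, 2, 7)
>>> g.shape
(7, 2)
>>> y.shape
(11, 2, 7, 7)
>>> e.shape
(7, 11)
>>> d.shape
(7, 2, 7)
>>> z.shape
(2, 7, 2)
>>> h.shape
(2, 2, 7, 2)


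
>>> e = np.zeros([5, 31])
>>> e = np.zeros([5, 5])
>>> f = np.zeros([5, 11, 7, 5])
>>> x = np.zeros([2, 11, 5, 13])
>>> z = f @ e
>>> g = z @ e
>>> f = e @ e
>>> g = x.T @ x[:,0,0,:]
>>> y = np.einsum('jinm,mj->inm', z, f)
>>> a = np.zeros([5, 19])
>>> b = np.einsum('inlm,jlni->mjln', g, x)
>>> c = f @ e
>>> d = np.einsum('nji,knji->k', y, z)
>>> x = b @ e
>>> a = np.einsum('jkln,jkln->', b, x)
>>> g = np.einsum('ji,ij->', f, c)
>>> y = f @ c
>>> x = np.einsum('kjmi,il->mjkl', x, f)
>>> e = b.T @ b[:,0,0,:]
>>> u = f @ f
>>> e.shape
(5, 11, 2, 5)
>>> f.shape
(5, 5)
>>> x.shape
(11, 2, 13, 5)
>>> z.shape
(5, 11, 7, 5)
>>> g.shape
()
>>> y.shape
(5, 5)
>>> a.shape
()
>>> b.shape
(13, 2, 11, 5)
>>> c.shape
(5, 5)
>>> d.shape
(5,)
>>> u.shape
(5, 5)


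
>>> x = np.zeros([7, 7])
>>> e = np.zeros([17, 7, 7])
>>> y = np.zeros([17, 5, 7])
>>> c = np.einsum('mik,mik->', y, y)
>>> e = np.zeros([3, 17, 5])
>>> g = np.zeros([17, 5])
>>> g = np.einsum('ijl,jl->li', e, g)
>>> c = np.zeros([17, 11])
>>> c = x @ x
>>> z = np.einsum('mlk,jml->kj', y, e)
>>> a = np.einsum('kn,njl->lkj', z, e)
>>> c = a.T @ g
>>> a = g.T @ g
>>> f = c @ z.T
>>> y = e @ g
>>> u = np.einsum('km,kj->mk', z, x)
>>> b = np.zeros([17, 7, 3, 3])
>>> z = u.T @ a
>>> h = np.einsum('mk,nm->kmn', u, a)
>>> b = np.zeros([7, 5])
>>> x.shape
(7, 7)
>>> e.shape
(3, 17, 5)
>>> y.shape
(3, 17, 3)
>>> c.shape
(17, 7, 3)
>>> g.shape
(5, 3)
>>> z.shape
(7, 3)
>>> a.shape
(3, 3)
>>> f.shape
(17, 7, 7)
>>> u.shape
(3, 7)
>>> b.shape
(7, 5)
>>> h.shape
(7, 3, 3)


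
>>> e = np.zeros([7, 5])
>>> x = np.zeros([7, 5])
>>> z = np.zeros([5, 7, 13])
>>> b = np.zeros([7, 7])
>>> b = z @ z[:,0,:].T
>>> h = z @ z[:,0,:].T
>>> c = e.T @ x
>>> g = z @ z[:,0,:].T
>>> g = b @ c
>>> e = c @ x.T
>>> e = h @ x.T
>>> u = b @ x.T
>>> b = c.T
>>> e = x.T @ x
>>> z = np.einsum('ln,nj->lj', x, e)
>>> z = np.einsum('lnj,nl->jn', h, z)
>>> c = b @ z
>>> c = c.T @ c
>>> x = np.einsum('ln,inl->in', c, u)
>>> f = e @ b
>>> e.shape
(5, 5)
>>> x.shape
(5, 7)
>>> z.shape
(5, 7)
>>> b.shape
(5, 5)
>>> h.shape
(5, 7, 5)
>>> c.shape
(7, 7)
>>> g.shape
(5, 7, 5)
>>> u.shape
(5, 7, 7)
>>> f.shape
(5, 5)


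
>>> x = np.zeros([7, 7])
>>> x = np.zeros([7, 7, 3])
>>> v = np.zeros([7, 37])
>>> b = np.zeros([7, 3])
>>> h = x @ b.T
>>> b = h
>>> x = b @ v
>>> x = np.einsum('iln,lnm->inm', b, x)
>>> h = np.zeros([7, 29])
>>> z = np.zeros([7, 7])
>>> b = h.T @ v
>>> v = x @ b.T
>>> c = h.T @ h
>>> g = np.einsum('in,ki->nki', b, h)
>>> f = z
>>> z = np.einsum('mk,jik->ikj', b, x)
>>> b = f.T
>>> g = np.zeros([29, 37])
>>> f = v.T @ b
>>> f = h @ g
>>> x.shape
(7, 7, 37)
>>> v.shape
(7, 7, 29)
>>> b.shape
(7, 7)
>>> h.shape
(7, 29)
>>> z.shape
(7, 37, 7)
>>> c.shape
(29, 29)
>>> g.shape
(29, 37)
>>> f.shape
(7, 37)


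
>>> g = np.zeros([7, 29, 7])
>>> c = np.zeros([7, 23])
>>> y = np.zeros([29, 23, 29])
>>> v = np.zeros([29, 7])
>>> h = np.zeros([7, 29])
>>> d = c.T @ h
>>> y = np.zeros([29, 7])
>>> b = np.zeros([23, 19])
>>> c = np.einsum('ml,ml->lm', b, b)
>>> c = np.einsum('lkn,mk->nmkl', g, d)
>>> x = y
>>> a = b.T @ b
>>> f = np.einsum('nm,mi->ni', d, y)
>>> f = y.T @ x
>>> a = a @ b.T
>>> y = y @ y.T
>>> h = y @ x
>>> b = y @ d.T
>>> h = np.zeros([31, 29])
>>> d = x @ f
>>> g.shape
(7, 29, 7)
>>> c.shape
(7, 23, 29, 7)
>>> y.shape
(29, 29)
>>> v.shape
(29, 7)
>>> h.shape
(31, 29)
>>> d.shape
(29, 7)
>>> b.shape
(29, 23)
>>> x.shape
(29, 7)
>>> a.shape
(19, 23)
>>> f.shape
(7, 7)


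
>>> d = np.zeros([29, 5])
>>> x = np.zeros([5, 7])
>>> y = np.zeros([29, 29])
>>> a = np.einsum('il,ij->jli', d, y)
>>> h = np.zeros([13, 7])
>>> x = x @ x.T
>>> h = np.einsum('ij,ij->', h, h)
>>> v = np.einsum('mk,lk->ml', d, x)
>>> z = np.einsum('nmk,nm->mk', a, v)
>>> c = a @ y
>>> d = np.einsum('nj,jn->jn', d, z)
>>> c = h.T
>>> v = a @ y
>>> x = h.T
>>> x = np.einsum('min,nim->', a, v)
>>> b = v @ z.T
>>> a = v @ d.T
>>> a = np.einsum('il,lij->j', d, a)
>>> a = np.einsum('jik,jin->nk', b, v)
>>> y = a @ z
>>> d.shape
(5, 29)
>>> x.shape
()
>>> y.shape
(29, 29)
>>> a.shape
(29, 5)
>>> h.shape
()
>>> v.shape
(29, 5, 29)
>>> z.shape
(5, 29)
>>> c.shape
()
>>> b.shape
(29, 5, 5)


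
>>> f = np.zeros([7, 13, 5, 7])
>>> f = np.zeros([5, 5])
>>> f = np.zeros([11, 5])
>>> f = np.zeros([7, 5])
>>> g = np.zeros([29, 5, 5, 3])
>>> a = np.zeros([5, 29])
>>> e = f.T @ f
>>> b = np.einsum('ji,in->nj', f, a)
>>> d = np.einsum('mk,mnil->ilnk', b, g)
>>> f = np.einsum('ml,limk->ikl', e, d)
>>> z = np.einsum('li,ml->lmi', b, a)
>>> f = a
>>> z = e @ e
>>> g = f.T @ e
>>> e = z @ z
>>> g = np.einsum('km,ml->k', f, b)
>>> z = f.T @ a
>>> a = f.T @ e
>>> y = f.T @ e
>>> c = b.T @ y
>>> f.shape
(5, 29)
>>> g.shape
(5,)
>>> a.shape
(29, 5)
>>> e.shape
(5, 5)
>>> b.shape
(29, 7)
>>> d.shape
(5, 3, 5, 7)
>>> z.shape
(29, 29)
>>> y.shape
(29, 5)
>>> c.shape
(7, 5)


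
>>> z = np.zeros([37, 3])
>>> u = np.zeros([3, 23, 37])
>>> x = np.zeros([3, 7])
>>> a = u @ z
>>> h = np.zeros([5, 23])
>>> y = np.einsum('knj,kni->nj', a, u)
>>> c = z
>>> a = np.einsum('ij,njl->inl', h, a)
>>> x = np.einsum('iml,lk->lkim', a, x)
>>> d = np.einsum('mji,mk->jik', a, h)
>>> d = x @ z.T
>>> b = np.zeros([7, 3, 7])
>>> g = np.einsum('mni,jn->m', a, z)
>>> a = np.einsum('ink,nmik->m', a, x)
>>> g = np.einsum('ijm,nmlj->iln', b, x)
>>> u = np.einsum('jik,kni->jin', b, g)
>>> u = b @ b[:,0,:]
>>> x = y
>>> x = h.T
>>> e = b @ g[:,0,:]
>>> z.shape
(37, 3)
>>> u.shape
(7, 3, 7)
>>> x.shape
(23, 5)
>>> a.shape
(7,)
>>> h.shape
(5, 23)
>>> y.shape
(23, 3)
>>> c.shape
(37, 3)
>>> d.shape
(3, 7, 5, 37)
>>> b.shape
(7, 3, 7)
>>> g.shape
(7, 5, 3)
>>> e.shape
(7, 3, 3)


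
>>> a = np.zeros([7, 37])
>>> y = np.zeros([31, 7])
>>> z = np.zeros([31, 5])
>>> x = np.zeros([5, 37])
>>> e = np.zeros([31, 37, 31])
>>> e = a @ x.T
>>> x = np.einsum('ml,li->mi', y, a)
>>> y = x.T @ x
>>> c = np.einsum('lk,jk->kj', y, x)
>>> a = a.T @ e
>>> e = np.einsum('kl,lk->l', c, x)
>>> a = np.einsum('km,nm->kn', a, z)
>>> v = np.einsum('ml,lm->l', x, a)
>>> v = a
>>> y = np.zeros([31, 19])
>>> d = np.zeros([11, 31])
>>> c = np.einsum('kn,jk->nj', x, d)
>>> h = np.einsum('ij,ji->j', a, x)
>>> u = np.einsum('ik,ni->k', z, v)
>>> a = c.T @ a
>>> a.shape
(11, 31)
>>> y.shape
(31, 19)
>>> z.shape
(31, 5)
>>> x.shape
(31, 37)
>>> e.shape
(31,)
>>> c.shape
(37, 11)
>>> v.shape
(37, 31)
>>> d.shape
(11, 31)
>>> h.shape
(31,)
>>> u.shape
(5,)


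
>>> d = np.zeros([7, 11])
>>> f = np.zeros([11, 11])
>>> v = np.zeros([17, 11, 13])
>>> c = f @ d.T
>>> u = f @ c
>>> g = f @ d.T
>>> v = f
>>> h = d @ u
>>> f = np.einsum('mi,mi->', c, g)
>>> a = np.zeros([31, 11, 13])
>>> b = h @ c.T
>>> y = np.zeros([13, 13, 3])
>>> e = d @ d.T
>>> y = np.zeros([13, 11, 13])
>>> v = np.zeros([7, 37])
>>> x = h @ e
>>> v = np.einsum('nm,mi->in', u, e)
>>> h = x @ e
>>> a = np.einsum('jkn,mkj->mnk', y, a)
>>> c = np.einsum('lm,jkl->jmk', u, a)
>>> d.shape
(7, 11)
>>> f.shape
()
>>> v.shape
(7, 11)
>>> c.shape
(31, 7, 13)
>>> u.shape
(11, 7)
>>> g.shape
(11, 7)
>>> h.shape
(7, 7)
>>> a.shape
(31, 13, 11)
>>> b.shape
(7, 11)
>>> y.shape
(13, 11, 13)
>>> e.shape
(7, 7)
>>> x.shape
(7, 7)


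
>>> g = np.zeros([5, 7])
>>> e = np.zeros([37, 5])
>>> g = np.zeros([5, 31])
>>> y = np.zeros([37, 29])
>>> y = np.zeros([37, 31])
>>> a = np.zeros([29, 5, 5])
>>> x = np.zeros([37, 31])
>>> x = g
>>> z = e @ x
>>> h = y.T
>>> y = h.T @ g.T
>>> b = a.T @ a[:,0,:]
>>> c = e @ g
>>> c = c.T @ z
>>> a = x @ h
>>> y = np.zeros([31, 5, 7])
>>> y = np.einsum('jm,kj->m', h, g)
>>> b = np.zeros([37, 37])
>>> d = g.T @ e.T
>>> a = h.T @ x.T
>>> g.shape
(5, 31)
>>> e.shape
(37, 5)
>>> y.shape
(37,)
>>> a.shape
(37, 5)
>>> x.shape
(5, 31)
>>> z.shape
(37, 31)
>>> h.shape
(31, 37)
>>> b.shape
(37, 37)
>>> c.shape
(31, 31)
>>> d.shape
(31, 37)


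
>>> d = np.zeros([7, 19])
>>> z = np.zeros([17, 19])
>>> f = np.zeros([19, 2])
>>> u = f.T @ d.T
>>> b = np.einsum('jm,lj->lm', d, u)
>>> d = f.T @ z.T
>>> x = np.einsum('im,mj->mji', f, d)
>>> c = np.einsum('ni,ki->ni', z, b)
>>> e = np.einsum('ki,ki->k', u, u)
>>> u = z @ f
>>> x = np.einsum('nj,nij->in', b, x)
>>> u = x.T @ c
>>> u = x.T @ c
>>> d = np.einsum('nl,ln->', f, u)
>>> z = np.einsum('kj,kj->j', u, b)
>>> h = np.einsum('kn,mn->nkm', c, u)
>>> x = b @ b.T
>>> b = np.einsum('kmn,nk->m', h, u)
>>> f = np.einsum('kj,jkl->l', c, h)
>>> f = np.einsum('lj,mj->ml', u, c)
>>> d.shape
()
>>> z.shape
(19,)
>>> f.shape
(17, 2)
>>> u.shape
(2, 19)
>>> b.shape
(17,)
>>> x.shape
(2, 2)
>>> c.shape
(17, 19)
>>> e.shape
(2,)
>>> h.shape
(19, 17, 2)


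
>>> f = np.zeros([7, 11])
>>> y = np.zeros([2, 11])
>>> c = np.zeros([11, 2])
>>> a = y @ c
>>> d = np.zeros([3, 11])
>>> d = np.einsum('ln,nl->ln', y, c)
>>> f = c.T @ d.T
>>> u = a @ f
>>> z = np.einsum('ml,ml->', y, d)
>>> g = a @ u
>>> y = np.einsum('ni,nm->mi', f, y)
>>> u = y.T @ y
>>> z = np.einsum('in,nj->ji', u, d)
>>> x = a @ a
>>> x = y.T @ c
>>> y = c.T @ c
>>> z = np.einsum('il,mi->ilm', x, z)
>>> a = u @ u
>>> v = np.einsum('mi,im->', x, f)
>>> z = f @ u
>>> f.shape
(2, 2)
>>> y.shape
(2, 2)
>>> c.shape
(11, 2)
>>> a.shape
(2, 2)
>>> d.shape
(2, 11)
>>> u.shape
(2, 2)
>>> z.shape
(2, 2)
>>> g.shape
(2, 2)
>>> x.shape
(2, 2)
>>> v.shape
()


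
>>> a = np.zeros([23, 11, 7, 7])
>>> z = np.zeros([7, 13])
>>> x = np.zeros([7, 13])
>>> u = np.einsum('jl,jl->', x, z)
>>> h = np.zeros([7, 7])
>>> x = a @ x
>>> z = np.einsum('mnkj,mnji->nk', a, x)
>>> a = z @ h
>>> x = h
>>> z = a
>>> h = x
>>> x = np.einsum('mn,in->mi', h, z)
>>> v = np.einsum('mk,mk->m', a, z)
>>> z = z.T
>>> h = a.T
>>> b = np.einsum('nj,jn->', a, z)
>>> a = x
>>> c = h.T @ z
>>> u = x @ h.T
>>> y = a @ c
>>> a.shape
(7, 11)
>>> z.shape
(7, 11)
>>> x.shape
(7, 11)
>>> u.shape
(7, 7)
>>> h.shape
(7, 11)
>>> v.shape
(11,)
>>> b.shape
()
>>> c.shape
(11, 11)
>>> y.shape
(7, 11)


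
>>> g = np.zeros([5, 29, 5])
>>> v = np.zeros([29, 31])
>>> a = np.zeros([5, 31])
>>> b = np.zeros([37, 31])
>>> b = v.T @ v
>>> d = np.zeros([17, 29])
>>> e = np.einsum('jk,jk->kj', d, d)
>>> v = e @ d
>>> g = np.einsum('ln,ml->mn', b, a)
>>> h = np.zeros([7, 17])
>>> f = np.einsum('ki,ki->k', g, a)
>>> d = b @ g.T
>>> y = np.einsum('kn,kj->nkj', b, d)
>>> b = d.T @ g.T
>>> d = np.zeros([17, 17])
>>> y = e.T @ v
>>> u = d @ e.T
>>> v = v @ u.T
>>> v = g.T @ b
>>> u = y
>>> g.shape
(5, 31)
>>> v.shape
(31, 5)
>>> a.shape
(5, 31)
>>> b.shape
(5, 5)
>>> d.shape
(17, 17)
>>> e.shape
(29, 17)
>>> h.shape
(7, 17)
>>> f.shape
(5,)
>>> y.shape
(17, 29)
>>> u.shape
(17, 29)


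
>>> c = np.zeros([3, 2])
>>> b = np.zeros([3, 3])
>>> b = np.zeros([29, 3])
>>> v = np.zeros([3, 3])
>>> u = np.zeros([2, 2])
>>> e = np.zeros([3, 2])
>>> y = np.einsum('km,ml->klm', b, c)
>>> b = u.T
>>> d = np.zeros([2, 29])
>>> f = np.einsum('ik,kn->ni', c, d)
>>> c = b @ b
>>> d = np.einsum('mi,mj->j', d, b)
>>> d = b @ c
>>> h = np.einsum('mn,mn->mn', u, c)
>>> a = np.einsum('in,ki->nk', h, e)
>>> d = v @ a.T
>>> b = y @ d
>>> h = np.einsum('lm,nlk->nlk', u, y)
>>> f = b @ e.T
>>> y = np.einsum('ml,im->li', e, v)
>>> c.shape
(2, 2)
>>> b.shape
(29, 2, 2)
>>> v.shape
(3, 3)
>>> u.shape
(2, 2)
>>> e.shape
(3, 2)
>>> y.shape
(2, 3)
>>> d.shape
(3, 2)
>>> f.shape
(29, 2, 3)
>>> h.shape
(29, 2, 3)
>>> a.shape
(2, 3)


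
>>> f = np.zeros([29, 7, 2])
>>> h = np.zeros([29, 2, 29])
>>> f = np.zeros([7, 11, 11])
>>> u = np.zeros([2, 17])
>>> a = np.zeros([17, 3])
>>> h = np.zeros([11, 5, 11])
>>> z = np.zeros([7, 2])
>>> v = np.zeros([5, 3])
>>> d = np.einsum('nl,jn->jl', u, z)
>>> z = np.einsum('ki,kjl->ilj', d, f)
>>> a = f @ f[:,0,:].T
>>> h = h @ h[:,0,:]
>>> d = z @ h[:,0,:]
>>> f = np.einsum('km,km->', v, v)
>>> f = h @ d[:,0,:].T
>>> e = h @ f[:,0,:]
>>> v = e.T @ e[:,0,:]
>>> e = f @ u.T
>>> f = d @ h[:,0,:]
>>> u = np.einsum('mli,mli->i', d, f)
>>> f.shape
(17, 11, 11)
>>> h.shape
(11, 5, 11)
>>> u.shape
(11,)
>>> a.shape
(7, 11, 7)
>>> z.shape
(17, 11, 11)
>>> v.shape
(17, 5, 17)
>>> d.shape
(17, 11, 11)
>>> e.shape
(11, 5, 2)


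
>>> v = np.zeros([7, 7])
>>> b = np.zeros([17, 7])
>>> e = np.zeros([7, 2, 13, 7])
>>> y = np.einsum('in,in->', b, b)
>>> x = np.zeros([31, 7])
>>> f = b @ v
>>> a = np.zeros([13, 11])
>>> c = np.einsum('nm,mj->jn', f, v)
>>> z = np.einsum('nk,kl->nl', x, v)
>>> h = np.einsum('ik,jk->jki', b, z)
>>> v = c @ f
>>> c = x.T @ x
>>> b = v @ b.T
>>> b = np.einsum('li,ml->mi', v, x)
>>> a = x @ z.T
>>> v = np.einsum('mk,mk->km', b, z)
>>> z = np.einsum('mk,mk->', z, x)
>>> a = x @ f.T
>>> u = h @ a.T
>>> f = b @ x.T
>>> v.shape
(7, 31)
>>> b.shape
(31, 7)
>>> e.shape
(7, 2, 13, 7)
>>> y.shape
()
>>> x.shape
(31, 7)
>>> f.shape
(31, 31)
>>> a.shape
(31, 17)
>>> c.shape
(7, 7)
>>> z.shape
()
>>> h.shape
(31, 7, 17)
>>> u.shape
(31, 7, 31)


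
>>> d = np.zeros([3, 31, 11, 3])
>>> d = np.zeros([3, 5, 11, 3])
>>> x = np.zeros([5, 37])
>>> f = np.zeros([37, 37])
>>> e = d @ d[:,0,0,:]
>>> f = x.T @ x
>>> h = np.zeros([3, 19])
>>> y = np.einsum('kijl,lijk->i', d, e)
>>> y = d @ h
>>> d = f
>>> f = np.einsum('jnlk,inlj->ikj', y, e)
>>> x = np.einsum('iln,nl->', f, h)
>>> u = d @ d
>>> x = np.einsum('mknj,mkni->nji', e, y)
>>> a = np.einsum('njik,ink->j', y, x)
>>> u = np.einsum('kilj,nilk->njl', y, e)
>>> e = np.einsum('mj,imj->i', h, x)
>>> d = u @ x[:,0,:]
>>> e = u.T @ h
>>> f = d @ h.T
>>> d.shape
(3, 19, 19)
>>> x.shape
(11, 3, 19)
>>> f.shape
(3, 19, 3)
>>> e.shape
(11, 19, 19)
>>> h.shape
(3, 19)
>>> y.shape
(3, 5, 11, 19)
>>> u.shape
(3, 19, 11)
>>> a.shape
(5,)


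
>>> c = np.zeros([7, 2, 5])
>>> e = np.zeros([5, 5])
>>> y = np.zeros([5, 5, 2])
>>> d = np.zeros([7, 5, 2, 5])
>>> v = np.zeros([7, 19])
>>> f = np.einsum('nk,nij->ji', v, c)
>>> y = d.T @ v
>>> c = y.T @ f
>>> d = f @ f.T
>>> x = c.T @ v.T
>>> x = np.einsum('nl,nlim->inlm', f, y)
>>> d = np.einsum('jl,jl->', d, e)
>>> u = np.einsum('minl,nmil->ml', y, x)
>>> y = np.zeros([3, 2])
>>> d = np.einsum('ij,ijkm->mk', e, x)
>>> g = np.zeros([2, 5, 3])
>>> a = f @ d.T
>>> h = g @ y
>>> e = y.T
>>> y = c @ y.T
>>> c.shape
(19, 5, 2, 2)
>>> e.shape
(2, 3)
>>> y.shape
(19, 5, 2, 3)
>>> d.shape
(19, 2)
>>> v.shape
(7, 19)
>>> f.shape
(5, 2)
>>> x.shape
(5, 5, 2, 19)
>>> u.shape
(5, 19)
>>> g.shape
(2, 5, 3)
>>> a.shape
(5, 19)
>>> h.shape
(2, 5, 2)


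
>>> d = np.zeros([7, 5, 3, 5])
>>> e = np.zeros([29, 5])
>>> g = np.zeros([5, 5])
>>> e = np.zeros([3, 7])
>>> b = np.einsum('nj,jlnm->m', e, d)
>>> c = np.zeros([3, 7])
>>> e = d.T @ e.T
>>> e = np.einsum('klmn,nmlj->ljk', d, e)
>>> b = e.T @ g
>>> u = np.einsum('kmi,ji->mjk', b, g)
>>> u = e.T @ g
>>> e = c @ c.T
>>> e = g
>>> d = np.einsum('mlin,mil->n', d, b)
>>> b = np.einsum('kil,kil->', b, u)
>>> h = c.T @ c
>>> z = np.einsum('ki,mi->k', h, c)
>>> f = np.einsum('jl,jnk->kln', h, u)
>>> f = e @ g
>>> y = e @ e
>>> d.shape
(5,)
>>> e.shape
(5, 5)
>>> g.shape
(5, 5)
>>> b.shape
()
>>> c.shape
(3, 7)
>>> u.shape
(7, 3, 5)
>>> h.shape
(7, 7)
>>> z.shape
(7,)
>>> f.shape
(5, 5)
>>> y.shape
(5, 5)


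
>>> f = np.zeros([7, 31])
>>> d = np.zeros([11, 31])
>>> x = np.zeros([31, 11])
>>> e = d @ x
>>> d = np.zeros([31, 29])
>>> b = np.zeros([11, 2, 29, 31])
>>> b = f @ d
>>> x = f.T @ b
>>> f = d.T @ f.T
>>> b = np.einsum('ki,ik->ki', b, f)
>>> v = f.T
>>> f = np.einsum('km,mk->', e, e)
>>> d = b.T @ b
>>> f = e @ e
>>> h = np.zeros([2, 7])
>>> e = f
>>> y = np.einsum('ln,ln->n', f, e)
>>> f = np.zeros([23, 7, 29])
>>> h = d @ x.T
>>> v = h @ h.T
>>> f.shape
(23, 7, 29)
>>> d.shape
(29, 29)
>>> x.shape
(31, 29)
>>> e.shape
(11, 11)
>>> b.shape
(7, 29)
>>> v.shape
(29, 29)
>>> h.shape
(29, 31)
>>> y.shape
(11,)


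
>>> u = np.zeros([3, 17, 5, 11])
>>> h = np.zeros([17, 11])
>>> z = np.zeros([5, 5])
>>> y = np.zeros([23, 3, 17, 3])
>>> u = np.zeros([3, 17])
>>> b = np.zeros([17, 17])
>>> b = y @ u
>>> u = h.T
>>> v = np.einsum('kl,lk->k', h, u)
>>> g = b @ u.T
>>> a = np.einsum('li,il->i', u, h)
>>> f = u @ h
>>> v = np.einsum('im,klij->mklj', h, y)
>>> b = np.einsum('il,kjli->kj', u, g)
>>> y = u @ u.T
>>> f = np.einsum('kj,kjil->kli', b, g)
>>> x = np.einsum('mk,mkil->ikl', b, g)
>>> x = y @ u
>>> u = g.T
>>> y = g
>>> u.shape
(11, 17, 3, 23)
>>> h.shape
(17, 11)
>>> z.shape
(5, 5)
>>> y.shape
(23, 3, 17, 11)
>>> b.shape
(23, 3)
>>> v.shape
(11, 23, 3, 3)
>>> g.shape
(23, 3, 17, 11)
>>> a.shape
(17,)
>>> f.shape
(23, 11, 17)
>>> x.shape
(11, 17)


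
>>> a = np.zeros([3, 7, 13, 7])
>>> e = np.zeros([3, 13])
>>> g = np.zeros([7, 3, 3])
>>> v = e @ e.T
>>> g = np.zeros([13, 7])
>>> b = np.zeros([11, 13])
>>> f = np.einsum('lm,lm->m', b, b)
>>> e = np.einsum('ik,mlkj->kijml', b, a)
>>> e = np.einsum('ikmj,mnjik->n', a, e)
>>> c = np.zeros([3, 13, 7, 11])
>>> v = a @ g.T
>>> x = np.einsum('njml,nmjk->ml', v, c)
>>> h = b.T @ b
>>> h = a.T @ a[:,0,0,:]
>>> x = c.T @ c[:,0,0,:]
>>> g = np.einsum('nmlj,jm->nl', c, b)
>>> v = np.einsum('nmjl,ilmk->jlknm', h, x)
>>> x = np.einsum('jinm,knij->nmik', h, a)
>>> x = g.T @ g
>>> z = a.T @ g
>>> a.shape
(3, 7, 13, 7)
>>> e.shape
(11,)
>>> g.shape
(3, 7)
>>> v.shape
(7, 7, 11, 7, 13)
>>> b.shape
(11, 13)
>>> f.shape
(13,)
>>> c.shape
(3, 13, 7, 11)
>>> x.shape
(7, 7)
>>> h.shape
(7, 13, 7, 7)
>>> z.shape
(7, 13, 7, 7)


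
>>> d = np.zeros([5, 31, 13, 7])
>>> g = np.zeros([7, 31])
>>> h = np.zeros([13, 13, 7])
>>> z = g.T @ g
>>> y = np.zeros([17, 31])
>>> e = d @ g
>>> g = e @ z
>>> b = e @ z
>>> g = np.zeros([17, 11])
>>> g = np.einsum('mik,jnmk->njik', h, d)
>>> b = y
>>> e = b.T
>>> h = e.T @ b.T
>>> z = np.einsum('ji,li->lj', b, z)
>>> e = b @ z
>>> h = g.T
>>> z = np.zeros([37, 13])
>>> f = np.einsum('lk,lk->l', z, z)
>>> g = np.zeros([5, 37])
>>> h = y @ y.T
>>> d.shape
(5, 31, 13, 7)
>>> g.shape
(5, 37)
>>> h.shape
(17, 17)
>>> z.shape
(37, 13)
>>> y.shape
(17, 31)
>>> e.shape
(17, 17)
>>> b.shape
(17, 31)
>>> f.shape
(37,)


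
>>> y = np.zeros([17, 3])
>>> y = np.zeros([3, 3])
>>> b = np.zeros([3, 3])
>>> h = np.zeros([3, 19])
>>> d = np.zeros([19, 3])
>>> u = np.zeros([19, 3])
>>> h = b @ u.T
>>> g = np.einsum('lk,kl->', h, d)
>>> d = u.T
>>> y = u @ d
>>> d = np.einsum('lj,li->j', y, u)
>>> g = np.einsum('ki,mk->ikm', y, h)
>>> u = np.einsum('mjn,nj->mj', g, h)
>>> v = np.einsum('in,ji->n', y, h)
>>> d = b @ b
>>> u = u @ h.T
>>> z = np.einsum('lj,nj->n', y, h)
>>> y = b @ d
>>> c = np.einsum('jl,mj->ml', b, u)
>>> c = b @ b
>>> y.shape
(3, 3)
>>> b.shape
(3, 3)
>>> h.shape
(3, 19)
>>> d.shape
(3, 3)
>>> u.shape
(19, 3)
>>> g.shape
(19, 19, 3)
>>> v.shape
(19,)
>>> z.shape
(3,)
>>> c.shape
(3, 3)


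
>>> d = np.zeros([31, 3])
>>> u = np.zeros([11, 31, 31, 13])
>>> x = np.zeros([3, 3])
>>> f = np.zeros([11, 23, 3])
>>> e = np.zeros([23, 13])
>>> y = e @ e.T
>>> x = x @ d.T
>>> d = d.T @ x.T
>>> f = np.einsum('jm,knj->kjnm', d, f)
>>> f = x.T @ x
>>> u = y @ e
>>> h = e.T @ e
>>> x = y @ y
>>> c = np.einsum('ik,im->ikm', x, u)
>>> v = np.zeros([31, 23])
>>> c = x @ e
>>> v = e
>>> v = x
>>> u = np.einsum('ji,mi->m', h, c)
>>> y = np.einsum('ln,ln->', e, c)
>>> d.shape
(3, 3)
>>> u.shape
(23,)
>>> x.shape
(23, 23)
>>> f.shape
(31, 31)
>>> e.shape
(23, 13)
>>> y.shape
()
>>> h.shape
(13, 13)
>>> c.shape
(23, 13)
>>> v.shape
(23, 23)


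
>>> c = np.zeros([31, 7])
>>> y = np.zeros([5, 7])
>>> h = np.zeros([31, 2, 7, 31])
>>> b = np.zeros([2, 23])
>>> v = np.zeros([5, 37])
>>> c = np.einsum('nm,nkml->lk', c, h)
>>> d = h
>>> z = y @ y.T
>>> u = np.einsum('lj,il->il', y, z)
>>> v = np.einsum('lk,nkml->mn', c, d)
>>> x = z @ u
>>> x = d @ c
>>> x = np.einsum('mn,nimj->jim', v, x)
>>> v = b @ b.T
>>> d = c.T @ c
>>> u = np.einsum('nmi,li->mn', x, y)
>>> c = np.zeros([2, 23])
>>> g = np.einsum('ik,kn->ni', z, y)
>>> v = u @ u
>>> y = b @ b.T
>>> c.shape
(2, 23)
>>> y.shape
(2, 2)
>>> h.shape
(31, 2, 7, 31)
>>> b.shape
(2, 23)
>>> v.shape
(2, 2)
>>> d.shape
(2, 2)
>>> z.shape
(5, 5)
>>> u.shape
(2, 2)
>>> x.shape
(2, 2, 7)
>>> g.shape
(7, 5)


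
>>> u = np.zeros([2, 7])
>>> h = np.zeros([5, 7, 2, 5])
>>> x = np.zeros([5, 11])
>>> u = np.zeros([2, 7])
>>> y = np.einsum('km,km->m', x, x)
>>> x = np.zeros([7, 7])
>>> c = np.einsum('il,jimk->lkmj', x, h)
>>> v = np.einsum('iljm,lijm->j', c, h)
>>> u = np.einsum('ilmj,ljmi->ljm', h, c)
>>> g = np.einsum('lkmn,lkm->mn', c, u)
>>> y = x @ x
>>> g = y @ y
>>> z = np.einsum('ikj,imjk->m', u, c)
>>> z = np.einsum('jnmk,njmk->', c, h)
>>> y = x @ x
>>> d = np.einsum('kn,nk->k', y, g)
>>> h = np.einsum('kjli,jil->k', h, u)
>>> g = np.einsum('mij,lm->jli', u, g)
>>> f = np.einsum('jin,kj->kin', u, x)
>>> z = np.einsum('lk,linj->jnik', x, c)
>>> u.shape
(7, 5, 2)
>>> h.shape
(5,)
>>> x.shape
(7, 7)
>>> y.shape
(7, 7)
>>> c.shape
(7, 5, 2, 5)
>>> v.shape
(2,)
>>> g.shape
(2, 7, 5)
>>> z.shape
(5, 2, 5, 7)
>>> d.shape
(7,)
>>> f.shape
(7, 5, 2)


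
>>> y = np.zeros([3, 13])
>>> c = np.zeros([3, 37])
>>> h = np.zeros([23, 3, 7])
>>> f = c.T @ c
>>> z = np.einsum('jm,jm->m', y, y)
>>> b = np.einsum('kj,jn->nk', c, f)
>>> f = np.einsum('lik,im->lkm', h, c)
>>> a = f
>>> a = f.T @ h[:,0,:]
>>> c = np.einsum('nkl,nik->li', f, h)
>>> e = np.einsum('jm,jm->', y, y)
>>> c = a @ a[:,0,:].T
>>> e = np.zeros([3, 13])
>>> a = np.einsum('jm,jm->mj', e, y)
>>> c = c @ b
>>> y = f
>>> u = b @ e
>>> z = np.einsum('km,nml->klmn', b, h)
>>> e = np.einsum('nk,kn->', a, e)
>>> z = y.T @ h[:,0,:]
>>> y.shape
(23, 7, 37)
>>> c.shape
(37, 7, 3)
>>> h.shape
(23, 3, 7)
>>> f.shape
(23, 7, 37)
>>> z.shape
(37, 7, 7)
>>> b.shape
(37, 3)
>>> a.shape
(13, 3)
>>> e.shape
()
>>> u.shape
(37, 13)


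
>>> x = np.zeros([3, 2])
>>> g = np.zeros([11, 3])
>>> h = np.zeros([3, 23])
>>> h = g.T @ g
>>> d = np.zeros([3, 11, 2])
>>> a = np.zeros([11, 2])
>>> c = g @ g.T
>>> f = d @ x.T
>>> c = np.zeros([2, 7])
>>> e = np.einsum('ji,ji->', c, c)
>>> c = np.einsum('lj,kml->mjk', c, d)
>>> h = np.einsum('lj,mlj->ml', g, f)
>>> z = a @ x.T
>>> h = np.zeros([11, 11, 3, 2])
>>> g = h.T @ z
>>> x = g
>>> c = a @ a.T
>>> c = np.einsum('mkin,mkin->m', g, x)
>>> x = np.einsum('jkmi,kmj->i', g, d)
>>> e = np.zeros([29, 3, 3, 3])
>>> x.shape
(3,)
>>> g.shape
(2, 3, 11, 3)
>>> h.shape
(11, 11, 3, 2)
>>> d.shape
(3, 11, 2)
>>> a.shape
(11, 2)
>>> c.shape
(2,)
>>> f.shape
(3, 11, 3)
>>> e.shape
(29, 3, 3, 3)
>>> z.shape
(11, 3)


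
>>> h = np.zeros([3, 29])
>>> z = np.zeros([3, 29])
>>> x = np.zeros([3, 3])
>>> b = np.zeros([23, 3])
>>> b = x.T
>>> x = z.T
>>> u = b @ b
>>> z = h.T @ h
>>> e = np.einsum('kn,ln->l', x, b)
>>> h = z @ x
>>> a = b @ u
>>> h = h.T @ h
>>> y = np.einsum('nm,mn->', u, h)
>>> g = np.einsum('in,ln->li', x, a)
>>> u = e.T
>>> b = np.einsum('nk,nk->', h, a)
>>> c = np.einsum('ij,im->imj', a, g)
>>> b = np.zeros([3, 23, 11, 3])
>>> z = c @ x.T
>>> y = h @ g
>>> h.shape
(3, 3)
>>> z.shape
(3, 29, 29)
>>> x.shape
(29, 3)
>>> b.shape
(3, 23, 11, 3)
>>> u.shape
(3,)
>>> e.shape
(3,)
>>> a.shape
(3, 3)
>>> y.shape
(3, 29)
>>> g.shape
(3, 29)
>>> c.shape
(3, 29, 3)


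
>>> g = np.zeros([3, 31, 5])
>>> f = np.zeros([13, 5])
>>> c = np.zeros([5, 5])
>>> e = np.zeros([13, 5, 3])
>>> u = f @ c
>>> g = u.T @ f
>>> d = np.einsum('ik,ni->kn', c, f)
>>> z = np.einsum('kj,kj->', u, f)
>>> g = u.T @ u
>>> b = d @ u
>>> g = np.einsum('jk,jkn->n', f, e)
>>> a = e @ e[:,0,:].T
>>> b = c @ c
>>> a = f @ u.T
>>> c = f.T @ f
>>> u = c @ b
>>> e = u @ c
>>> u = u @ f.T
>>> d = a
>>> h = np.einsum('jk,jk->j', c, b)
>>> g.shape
(3,)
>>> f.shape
(13, 5)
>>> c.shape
(5, 5)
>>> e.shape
(5, 5)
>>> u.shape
(5, 13)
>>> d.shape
(13, 13)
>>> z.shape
()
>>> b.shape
(5, 5)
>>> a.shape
(13, 13)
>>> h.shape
(5,)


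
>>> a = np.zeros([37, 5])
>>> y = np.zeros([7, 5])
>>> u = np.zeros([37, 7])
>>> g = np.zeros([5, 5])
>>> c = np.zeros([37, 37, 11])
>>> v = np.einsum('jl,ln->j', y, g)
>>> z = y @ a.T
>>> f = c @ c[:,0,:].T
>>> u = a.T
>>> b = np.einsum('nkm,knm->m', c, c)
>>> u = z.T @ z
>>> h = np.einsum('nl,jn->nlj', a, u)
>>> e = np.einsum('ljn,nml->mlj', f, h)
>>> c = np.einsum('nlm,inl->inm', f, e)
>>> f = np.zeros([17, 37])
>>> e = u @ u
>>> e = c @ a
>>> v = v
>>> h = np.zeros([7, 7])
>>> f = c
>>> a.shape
(37, 5)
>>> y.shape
(7, 5)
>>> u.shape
(37, 37)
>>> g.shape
(5, 5)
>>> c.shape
(5, 37, 37)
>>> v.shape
(7,)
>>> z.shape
(7, 37)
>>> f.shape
(5, 37, 37)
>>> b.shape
(11,)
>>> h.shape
(7, 7)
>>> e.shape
(5, 37, 5)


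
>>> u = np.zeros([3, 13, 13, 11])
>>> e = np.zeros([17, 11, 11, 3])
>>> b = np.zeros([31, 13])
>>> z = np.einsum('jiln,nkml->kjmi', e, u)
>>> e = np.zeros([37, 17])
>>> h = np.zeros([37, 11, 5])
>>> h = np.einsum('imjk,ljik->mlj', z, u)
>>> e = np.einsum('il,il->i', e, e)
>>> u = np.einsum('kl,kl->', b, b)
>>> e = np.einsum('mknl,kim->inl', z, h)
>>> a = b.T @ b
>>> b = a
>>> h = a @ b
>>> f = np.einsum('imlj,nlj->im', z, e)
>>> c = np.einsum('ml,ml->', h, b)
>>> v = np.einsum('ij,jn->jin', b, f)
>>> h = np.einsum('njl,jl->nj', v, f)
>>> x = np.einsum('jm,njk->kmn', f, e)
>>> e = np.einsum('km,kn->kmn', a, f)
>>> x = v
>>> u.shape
()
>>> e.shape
(13, 13, 17)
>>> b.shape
(13, 13)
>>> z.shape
(13, 17, 13, 11)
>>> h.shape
(13, 13)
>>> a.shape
(13, 13)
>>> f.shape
(13, 17)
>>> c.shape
()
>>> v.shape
(13, 13, 17)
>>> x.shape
(13, 13, 17)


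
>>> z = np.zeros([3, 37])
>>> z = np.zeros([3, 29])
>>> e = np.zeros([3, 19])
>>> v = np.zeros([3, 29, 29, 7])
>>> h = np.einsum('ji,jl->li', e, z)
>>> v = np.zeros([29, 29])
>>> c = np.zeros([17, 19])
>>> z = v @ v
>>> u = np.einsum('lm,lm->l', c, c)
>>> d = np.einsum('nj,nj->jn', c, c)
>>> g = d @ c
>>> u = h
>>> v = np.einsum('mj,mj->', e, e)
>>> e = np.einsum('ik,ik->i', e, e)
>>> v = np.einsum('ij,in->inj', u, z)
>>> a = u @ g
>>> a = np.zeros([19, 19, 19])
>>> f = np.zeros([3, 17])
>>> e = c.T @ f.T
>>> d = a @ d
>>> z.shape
(29, 29)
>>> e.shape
(19, 3)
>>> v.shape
(29, 29, 19)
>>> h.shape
(29, 19)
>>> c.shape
(17, 19)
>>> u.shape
(29, 19)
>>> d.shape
(19, 19, 17)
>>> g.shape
(19, 19)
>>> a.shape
(19, 19, 19)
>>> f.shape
(3, 17)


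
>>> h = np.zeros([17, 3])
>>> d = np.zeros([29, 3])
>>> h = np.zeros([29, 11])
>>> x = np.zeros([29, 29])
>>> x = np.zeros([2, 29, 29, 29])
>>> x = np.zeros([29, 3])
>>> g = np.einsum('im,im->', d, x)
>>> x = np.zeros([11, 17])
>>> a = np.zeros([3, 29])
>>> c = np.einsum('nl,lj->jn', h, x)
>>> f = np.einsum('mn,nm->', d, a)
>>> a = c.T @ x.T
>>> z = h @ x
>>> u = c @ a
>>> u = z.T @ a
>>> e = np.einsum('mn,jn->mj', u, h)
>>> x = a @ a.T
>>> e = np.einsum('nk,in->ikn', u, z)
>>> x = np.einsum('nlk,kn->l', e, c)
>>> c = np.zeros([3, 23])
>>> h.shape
(29, 11)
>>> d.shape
(29, 3)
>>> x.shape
(11,)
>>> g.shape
()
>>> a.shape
(29, 11)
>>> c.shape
(3, 23)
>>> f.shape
()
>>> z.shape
(29, 17)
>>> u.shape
(17, 11)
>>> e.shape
(29, 11, 17)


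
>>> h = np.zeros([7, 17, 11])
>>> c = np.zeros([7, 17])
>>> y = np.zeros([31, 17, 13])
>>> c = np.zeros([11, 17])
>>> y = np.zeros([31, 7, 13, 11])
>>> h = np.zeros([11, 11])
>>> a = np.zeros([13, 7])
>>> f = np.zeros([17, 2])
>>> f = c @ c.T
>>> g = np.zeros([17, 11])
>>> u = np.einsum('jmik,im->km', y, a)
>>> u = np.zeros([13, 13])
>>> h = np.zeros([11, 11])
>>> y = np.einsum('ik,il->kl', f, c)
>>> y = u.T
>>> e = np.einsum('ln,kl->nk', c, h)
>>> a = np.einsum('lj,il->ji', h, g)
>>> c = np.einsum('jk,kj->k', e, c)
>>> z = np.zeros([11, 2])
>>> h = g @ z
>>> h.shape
(17, 2)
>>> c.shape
(11,)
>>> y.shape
(13, 13)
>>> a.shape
(11, 17)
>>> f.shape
(11, 11)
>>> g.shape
(17, 11)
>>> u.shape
(13, 13)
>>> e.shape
(17, 11)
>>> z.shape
(11, 2)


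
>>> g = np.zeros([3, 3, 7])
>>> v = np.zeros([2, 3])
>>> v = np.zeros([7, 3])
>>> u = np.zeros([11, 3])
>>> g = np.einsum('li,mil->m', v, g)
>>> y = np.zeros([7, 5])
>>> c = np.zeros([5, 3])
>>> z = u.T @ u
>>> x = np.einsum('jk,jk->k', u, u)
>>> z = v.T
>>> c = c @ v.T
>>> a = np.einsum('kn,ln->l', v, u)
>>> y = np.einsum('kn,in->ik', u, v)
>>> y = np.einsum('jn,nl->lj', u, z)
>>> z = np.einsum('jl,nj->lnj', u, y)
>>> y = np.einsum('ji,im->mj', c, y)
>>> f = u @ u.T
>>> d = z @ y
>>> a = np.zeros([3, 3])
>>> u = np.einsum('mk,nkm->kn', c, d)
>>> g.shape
(3,)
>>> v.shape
(7, 3)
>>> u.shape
(7, 3)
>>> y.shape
(11, 5)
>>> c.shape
(5, 7)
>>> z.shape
(3, 7, 11)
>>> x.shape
(3,)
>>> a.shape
(3, 3)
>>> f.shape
(11, 11)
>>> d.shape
(3, 7, 5)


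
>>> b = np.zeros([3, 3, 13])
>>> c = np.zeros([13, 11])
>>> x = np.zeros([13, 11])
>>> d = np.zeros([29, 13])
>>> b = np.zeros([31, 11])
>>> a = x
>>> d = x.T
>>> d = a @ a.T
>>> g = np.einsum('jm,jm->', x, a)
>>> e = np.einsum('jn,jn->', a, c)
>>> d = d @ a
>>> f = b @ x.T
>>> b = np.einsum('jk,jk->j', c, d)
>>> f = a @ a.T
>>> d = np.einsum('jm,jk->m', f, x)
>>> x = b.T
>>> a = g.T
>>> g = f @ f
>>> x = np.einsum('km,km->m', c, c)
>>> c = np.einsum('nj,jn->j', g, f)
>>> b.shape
(13,)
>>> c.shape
(13,)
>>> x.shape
(11,)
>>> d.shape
(13,)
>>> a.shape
()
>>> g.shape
(13, 13)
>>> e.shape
()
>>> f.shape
(13, 13)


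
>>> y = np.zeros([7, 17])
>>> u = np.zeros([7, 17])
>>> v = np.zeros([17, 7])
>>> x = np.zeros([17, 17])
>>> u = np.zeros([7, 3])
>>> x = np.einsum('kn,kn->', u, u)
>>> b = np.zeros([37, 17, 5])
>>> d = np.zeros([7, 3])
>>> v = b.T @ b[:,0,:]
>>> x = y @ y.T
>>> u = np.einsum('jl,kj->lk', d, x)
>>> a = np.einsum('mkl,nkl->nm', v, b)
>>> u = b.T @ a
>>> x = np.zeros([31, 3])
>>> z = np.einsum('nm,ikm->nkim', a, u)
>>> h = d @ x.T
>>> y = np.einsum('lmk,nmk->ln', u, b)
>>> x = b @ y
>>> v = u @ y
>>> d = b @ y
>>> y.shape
(5, 37)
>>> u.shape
(5, 17, 5)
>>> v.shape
(5, 17, 37)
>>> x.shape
(37, 17, 37)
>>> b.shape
(37, 17, 5)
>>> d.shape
(37, 17, 37)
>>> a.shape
(37, 5)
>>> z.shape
(37, 17, 5, 5)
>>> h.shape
(7, 31)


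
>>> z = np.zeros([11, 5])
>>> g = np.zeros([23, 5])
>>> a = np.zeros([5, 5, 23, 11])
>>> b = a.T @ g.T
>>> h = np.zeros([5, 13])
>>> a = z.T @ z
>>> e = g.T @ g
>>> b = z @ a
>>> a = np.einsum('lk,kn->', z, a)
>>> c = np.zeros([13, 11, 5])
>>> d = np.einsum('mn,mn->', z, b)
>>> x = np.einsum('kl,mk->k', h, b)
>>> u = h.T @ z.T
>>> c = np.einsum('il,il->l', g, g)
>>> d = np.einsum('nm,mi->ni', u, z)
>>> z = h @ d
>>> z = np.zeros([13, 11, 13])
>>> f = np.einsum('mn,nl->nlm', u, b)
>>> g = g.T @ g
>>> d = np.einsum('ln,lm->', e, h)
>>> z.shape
(13, 11, 13)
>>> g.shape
(5, 5)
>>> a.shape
()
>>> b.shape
(11, 5)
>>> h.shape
(5, 13)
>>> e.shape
(5, 5)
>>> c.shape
(5,)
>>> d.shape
()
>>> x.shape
(5,)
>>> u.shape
(13, 11)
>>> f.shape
(11, 5, 13)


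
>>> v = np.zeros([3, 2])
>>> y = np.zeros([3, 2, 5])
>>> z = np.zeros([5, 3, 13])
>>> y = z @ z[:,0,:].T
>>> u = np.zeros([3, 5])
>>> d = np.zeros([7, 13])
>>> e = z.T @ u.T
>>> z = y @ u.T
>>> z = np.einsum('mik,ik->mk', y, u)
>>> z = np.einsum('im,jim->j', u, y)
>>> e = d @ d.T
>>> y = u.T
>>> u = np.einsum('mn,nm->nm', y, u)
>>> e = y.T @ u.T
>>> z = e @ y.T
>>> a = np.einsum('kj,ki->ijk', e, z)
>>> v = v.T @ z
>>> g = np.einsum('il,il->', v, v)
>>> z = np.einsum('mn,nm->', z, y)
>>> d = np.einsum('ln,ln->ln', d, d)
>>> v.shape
(2, 5)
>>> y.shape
(5, 3)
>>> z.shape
()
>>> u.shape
(3, 5)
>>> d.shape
(7, 13)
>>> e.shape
(3, 3)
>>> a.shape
(5, 3, 3)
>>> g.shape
()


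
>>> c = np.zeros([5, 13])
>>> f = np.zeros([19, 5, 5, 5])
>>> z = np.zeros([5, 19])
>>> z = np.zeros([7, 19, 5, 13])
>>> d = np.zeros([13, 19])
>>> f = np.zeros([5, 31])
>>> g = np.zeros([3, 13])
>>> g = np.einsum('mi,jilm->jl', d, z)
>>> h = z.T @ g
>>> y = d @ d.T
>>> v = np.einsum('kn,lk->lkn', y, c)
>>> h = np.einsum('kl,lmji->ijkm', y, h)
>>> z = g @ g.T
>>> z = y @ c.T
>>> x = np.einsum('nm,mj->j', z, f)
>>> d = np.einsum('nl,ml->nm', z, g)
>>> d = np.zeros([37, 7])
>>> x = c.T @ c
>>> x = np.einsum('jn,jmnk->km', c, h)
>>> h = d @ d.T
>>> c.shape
(5, 13)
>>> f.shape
(5, 31)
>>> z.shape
(13, 5)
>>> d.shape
(37, 7)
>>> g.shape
(7, 5)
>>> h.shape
(37, 37)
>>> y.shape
(13, 13)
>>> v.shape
(5, 13, 13)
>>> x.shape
(5, 19)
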